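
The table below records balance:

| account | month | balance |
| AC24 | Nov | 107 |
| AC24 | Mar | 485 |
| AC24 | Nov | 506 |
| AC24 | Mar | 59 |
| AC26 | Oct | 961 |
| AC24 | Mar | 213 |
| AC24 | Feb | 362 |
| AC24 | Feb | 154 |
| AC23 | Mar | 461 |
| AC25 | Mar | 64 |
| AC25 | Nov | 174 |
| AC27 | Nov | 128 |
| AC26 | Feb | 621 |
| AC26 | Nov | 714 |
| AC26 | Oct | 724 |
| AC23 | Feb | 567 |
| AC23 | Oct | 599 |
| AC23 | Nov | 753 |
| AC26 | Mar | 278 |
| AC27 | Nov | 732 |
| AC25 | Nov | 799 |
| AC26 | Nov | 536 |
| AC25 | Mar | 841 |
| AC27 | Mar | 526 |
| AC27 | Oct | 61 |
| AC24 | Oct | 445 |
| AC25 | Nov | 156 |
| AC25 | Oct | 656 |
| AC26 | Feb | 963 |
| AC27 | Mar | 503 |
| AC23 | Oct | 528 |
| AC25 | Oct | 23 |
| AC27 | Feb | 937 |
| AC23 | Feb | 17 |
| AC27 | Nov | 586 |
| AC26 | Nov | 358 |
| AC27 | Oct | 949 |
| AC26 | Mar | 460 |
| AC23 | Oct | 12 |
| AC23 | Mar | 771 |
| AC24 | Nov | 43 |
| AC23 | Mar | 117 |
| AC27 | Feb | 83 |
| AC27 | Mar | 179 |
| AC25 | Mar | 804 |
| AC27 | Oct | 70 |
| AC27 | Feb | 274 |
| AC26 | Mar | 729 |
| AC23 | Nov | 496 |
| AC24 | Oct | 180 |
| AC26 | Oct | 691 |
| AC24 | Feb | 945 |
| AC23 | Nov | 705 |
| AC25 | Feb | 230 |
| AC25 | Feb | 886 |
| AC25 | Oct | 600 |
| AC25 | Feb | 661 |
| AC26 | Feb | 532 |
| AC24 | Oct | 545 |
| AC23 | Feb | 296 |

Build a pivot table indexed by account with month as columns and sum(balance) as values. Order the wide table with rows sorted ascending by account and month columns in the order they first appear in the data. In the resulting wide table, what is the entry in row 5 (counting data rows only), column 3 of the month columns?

1080

With rows sorted ascending by account, row 5 is account=AC27. month columns in first-appearance order: Nov, Mar, Oct, Feb; column 3 is Oct.
Long rows with account=AC27, month=Oct: 61 + 949 + 70 = 1080.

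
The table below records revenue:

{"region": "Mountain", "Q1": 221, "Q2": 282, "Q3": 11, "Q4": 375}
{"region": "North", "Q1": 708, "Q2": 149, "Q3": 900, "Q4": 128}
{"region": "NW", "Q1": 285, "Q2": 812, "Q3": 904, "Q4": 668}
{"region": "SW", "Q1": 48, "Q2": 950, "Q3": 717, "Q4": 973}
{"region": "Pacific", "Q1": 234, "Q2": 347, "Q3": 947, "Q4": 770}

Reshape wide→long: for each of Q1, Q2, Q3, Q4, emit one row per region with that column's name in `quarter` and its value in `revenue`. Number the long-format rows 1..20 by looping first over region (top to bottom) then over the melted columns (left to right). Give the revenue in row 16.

973

20 rows total (5 × 4). Row 16: index ⌊(16-1)/4⌋ = 3 into region → SW; (16-1) mod 4 = 3 into the melted columns → Q4.
So row 16 is (SW, Q4, 973); revenue = 973.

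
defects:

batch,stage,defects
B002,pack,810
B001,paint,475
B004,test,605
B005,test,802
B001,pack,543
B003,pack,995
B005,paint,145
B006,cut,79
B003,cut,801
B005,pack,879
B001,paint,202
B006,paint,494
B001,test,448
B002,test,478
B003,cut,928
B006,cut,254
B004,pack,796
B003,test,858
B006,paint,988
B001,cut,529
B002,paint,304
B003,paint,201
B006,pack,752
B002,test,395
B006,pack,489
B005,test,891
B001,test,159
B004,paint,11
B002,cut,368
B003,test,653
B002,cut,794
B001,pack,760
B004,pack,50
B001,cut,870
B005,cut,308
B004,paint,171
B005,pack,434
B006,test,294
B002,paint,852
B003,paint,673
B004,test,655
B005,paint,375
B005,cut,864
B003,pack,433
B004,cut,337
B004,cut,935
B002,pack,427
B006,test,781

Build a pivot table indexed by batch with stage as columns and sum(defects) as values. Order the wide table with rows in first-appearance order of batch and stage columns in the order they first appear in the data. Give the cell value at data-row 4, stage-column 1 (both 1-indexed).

1313

With rows in first-appearance order of batch, row 4 is batch=B005. stage columns in first-appearance order: pack, paint, test, cut; column 1 is pack.
Long rows with batch=B005, stage=pack: 879 + 434 = 1313.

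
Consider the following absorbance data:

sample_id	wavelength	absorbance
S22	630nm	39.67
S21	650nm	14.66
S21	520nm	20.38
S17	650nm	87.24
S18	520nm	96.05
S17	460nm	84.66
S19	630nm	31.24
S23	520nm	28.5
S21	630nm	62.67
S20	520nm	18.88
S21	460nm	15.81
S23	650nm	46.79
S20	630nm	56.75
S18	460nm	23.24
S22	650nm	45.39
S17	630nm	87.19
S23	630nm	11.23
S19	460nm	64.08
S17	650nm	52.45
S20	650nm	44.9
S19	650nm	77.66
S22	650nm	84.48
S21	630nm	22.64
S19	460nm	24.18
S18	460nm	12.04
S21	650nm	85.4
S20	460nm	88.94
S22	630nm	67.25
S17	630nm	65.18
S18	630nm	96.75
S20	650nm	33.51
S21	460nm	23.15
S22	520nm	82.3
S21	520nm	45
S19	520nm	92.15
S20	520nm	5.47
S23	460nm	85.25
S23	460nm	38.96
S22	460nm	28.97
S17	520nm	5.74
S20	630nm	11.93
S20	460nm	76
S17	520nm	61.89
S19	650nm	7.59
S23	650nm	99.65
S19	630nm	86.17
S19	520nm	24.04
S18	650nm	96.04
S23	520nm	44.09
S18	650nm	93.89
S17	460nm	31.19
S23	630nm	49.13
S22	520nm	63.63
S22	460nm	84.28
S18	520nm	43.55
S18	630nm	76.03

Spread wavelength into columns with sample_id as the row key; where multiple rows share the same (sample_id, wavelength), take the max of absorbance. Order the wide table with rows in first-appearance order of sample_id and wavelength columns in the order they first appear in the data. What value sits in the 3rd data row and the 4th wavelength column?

84.66

With rows in first-appearance order of sample_id, row 3 is sample_id=S17. wavelength columns in first-appearance order: 630nm, 650nm, 520nm, 460nm; column 4 is 460nm.
Long rows with sample_id=S17, wavelength=460nm: max(84.66, 31.19) = 84.66.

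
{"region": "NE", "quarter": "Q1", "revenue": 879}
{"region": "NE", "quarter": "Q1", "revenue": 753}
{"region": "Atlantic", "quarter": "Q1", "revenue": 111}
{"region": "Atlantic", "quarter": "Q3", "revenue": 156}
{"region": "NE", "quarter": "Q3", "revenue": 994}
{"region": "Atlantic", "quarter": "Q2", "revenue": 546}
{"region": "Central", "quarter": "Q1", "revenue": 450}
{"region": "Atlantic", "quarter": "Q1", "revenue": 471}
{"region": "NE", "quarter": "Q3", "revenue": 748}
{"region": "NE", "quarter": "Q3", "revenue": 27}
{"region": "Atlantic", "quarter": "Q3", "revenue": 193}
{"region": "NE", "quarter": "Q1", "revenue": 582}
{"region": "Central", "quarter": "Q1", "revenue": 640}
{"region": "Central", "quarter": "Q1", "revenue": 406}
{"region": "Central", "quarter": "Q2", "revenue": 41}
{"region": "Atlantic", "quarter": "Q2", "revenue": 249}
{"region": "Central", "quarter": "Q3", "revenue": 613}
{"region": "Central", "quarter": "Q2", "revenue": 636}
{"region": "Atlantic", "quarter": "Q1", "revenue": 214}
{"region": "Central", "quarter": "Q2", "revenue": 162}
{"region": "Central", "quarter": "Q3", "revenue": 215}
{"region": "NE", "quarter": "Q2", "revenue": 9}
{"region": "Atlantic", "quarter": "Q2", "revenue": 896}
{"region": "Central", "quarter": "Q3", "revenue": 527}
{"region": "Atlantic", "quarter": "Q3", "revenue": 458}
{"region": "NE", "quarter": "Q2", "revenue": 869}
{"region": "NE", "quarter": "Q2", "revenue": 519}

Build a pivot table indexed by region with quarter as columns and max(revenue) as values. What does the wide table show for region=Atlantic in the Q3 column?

458

Rows with region=Atlantic and quarter=Q3: revenue values are 156, 193, 458.
max(156, 193, 458) = 458.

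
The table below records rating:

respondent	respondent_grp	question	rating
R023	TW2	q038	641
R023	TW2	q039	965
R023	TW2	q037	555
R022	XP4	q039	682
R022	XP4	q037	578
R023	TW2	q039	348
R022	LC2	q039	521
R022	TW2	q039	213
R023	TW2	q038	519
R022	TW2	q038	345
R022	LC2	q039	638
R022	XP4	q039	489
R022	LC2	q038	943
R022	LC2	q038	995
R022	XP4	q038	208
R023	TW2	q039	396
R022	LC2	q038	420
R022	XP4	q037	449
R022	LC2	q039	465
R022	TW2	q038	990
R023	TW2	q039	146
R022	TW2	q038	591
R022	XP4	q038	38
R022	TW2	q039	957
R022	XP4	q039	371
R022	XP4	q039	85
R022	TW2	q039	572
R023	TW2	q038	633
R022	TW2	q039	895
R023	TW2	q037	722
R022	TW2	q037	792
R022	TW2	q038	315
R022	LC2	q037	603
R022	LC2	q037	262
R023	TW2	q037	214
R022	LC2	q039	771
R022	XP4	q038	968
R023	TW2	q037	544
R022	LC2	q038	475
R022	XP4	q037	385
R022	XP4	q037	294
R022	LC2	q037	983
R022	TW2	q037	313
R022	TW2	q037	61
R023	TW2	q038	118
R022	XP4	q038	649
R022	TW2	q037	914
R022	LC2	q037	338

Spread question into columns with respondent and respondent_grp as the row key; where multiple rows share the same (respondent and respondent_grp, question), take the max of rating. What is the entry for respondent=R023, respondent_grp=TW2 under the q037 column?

722

Rows with respondent=R023, respondent_grp=TW2 and question=q037: rating values are 555, 722, 214, 544.
max(555, 722, 214, 544) = 722.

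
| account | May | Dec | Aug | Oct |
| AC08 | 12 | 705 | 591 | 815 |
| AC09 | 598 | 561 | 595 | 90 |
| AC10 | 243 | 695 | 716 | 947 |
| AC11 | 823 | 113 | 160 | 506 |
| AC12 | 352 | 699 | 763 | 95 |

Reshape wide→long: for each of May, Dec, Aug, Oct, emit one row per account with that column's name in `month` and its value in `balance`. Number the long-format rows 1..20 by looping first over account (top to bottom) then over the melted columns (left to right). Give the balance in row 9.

20 rows total (5 × 4). Row 9: index ⌊(9-1)/4⌋ = 2 into account → AC10; (9-1) mod 4 = 0 into the melted columns → May.
So row 9 is (AC10, May, 243); balance = 243.

243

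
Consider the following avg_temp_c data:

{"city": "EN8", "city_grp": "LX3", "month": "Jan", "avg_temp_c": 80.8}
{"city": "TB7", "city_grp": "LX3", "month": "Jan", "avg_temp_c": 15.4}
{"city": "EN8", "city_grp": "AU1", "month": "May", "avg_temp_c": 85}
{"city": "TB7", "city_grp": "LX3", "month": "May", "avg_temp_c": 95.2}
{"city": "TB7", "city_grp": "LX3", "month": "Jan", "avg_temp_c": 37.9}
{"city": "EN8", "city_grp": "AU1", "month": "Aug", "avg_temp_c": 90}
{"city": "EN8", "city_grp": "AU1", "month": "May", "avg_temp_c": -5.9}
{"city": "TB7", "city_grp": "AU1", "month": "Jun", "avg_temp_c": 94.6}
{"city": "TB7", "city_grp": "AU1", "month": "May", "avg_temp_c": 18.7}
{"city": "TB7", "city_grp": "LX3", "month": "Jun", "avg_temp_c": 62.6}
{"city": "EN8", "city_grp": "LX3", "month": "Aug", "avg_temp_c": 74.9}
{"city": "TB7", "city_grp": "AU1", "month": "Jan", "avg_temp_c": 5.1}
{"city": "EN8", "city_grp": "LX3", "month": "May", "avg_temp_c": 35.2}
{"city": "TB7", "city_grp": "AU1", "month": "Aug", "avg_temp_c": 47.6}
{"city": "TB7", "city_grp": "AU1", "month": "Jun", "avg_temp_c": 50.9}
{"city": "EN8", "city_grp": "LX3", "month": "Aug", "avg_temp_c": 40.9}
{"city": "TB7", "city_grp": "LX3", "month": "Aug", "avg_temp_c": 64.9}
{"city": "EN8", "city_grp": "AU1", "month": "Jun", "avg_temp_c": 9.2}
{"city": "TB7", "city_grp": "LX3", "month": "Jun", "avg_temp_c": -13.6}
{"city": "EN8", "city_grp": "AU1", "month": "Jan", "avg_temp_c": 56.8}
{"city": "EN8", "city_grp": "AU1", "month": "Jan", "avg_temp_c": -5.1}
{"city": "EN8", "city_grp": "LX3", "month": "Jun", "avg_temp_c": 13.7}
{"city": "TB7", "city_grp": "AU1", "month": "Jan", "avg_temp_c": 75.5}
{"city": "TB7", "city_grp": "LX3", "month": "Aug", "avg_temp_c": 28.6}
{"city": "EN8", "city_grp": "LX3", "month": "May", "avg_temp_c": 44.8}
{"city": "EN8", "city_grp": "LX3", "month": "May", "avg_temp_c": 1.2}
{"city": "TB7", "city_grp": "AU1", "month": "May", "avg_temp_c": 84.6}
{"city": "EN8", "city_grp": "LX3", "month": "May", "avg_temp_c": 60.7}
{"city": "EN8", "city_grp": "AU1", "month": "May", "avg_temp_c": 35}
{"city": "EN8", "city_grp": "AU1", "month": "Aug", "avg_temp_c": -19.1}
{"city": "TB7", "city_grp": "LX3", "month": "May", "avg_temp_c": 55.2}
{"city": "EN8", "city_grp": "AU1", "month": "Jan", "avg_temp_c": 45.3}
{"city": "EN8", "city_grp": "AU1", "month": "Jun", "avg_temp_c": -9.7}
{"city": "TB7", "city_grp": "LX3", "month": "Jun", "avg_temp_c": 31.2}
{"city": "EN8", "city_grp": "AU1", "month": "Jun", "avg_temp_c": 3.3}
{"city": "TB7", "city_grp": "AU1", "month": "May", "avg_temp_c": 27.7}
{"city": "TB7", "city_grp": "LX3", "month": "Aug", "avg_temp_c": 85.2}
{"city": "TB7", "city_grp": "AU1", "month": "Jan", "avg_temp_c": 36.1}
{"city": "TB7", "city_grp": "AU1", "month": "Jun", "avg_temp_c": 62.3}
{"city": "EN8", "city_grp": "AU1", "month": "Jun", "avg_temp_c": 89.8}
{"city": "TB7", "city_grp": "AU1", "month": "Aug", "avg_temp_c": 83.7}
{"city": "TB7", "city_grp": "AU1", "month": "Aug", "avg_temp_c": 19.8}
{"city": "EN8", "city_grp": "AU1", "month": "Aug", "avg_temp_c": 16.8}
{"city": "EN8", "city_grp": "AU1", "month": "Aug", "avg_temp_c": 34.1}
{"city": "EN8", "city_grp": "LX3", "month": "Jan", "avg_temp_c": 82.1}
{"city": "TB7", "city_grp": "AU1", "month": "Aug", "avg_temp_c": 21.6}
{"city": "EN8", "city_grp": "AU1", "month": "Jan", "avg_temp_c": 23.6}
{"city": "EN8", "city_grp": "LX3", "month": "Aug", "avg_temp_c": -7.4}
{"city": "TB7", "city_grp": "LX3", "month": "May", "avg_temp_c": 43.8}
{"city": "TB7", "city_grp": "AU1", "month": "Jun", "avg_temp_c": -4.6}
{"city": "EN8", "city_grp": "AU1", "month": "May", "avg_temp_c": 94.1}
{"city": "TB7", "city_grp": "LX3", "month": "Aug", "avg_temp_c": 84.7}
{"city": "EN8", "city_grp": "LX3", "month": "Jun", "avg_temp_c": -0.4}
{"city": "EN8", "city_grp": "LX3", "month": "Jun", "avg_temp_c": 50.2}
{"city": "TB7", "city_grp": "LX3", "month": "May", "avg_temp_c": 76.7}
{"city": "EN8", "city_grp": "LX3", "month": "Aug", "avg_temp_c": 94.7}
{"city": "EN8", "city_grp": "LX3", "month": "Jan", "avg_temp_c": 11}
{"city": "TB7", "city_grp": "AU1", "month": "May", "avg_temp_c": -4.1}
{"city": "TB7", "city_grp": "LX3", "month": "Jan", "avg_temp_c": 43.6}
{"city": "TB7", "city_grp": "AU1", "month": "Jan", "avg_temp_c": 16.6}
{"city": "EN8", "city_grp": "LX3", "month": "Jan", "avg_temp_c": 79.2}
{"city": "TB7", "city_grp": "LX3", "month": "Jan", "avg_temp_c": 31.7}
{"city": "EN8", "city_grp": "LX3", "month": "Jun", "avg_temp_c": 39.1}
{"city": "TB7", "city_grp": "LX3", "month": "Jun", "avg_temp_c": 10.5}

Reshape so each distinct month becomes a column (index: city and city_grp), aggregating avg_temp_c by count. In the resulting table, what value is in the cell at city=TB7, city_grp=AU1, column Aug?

Rows with city=TB7, city_grp=AU1 and month=Aug: avg_temp_c values are 47.6, 83.7, 19.8, 21.6.
4 rows match — count = 4.

4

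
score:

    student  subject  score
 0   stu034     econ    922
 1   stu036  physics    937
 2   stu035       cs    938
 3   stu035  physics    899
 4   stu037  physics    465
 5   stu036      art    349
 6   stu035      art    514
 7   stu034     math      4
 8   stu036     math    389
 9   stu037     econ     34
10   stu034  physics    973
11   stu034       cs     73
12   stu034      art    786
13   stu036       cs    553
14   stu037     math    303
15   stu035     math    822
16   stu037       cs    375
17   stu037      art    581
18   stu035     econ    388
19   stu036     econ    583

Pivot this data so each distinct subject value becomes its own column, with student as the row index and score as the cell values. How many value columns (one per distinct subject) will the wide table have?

5

5 distinct subject values: art, math, cs, physics, econ.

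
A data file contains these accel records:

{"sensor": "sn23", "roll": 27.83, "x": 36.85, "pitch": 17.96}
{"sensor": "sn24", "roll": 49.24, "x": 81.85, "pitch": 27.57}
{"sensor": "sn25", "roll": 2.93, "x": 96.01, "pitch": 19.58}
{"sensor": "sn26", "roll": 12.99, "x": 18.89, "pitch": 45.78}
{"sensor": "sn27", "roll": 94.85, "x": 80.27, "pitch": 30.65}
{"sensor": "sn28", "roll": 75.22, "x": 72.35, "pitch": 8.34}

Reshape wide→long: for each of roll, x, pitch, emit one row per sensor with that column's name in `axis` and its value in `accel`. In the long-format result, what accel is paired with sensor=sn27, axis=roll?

94.85

Unpivoting turns each (sensor, wide-column) pair into one long row.
The wide cell at row sn27, column roll holds 94.85, so the long row (sn27, roll) has accel=94.85.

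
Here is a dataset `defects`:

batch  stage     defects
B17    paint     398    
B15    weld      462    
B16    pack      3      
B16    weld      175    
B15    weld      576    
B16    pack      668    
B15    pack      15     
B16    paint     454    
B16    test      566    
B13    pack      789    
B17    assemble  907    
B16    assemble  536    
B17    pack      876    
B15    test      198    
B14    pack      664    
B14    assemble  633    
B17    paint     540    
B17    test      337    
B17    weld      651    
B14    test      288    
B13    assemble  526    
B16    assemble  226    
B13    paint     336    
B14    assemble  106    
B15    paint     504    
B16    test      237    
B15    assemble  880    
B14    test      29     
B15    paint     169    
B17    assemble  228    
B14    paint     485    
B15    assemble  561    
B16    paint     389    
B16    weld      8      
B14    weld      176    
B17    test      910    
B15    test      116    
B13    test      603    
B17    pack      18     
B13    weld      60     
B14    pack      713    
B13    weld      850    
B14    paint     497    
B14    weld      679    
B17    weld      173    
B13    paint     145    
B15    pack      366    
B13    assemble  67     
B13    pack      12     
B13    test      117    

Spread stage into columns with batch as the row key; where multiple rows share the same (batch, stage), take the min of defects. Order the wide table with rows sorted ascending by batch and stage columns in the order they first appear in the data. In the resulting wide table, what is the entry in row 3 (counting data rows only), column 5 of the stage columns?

With rows sorted ascending by batch, row 3 is batch=B15. stage columns in first-appearance order: paint, weld, pack, test, assemble; column 5 is assemble.
Long rows with batch=B15, stage=assemble: min(880, 561) = 561.

561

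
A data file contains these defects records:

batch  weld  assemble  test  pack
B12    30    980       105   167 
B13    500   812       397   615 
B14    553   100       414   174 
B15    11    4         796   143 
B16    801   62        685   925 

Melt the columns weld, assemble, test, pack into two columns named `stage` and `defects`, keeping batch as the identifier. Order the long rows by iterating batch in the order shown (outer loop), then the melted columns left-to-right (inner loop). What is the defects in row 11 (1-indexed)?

414

20 rows total (5 × 4). Row 11: index ⌊(11-1)/4⌋ = 2 into batch → B14; (11-1) mod 4 = 2 into the melted columns → test.
So row 11 is (B14, test, 414); defects = 414.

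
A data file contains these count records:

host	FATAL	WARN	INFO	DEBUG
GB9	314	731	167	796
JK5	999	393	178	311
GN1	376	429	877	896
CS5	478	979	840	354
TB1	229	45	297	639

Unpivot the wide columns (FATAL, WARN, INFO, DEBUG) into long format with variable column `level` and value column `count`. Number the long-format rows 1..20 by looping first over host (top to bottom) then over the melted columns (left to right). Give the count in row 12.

896

20 rows total (5 × 4). Row 12: index ⌊(12-1)/4⌋ = 2 into host → GN1; (12-1) mod 4 = 3 into the melted columns → DEBUG.
So row 12 is (GN1, DEBUG, 896); count = 896.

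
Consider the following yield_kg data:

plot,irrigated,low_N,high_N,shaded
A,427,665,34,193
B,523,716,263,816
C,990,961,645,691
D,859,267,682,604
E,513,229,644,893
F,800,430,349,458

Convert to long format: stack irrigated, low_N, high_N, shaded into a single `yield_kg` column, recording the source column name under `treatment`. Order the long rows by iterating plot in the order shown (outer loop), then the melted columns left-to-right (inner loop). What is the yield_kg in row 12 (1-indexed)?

24 rows total (6 × 4). Row 12: index ⌊(12-1)/4⌋ = 2 into plot → C; (12-1) mod 4 = 3 into the melted columns → shaded.
So row 12 is (C, shaded, 691); yield_kg = 691.

691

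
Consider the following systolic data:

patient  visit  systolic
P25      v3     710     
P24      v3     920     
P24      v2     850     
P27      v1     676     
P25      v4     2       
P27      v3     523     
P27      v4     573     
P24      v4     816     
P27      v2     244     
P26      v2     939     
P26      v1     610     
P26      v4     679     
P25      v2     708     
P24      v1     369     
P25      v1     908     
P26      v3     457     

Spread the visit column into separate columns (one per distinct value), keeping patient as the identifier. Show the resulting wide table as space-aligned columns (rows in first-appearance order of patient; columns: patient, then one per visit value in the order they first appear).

patient  v3   v2   v1   v4 
P25      710  708  908  2  
P24      920  850  369  816
P27      523  244  676  573
P26      457  939  610  679

Columns: patient plus the 4 distinct visit values (v3, v2, v1, v4).
For example, row P25 column v3 takes systolic=710 from the long row (P25, v3).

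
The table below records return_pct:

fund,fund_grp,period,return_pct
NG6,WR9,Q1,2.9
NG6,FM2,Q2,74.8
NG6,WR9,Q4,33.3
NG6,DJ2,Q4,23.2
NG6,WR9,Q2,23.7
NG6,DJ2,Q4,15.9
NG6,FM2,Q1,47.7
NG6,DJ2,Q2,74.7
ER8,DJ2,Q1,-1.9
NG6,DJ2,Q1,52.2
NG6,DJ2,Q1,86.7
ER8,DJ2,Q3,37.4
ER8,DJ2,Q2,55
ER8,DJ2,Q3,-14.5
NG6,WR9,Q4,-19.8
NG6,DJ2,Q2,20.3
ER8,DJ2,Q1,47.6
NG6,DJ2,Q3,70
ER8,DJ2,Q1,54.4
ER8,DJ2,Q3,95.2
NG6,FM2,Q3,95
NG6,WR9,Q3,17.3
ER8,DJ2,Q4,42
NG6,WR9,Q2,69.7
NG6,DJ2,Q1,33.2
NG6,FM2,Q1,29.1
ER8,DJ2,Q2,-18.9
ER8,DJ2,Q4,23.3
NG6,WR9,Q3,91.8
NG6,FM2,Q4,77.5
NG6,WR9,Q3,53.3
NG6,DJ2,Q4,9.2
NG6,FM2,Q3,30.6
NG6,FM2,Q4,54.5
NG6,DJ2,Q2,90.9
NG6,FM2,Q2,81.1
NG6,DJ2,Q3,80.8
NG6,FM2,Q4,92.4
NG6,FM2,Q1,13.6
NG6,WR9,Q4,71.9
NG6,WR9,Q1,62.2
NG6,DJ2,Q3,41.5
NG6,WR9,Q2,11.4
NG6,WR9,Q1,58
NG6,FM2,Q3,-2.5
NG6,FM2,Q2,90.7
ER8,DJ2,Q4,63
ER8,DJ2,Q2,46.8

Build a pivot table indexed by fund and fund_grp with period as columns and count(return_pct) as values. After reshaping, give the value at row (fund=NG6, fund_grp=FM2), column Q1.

Rows with fund=NG6, fund_grp=FM2 and period=Q1: return_pct values are 47.7, 29.1, 13.6.
3 rows match — count = 3.

3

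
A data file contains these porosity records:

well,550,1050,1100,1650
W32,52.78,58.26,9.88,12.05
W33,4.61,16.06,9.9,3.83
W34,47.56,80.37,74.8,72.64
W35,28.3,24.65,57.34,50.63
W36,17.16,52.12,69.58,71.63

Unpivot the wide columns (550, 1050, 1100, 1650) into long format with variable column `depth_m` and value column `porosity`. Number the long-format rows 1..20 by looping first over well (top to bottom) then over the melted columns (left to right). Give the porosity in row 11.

20 rows total (5 × 4). Row 11: index ⌊(11-1)/4⌋ = 2 into well → W34; (11-1) mod 4 = 2 into the melted columns → 1100.
So row 11 is (W34, 1100, 74.8); porosity = 74.8.

74.8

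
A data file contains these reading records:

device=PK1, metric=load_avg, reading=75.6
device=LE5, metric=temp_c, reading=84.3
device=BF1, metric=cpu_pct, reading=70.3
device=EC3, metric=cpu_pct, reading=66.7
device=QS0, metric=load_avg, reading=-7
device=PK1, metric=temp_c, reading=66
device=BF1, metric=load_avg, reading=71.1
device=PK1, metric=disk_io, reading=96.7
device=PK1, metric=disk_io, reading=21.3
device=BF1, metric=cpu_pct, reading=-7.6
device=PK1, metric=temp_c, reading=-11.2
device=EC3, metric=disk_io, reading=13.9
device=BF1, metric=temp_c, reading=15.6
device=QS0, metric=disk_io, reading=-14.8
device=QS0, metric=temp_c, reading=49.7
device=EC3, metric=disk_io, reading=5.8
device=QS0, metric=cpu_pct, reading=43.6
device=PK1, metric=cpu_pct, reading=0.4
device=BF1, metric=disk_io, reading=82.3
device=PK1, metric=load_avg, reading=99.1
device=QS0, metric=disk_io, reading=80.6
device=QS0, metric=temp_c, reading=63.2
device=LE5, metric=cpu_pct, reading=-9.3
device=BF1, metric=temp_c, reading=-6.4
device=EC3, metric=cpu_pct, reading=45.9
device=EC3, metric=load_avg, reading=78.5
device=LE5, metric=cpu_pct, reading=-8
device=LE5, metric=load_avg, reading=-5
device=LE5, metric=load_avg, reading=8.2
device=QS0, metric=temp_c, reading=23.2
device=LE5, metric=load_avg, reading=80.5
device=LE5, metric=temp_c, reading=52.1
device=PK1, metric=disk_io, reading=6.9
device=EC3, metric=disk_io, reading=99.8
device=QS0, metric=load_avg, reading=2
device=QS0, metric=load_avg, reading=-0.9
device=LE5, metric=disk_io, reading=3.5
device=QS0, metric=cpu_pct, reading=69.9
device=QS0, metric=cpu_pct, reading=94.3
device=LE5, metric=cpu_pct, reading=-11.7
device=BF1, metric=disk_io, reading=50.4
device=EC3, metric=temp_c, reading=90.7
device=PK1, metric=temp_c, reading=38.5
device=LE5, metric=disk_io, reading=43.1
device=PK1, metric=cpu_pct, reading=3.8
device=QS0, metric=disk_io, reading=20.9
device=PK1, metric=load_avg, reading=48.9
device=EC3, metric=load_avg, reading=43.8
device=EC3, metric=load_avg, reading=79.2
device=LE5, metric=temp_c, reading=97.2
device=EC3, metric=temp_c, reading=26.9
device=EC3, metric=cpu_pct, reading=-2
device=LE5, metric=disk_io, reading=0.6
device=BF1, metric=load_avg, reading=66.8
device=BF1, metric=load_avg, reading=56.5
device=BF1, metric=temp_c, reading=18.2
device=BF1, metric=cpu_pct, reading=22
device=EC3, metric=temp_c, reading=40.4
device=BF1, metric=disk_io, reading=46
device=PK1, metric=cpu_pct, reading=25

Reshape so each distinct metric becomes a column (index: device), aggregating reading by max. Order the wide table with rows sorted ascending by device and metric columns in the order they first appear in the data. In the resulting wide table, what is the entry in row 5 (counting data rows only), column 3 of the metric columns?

94.3

With rows sorted ascending by device, row 5 is device=QS0. metric columns in first-appearance order: load_avg, temp_c, cpu_pct, disk_io; column 3 is cpu_pct.
Long rows with device=QS0, metric=cpu_pct: max(43.6, 69.9, 94.3) = 94.3.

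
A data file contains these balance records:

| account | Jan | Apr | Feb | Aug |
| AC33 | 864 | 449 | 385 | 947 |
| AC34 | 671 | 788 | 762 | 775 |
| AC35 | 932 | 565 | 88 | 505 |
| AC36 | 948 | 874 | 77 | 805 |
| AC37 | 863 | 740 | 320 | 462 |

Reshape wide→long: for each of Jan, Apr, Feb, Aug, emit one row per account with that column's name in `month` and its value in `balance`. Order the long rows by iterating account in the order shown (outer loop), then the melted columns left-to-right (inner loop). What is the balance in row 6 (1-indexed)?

20 rows total (5 × 4). Row 6: index ⌊(6-1)/4⌋ = 1 into account → AC34; (6-1) mod 4 = 1 into the melted columns → Apr.
So row 6 is (AC34, Apr, 788); balance = 788.

788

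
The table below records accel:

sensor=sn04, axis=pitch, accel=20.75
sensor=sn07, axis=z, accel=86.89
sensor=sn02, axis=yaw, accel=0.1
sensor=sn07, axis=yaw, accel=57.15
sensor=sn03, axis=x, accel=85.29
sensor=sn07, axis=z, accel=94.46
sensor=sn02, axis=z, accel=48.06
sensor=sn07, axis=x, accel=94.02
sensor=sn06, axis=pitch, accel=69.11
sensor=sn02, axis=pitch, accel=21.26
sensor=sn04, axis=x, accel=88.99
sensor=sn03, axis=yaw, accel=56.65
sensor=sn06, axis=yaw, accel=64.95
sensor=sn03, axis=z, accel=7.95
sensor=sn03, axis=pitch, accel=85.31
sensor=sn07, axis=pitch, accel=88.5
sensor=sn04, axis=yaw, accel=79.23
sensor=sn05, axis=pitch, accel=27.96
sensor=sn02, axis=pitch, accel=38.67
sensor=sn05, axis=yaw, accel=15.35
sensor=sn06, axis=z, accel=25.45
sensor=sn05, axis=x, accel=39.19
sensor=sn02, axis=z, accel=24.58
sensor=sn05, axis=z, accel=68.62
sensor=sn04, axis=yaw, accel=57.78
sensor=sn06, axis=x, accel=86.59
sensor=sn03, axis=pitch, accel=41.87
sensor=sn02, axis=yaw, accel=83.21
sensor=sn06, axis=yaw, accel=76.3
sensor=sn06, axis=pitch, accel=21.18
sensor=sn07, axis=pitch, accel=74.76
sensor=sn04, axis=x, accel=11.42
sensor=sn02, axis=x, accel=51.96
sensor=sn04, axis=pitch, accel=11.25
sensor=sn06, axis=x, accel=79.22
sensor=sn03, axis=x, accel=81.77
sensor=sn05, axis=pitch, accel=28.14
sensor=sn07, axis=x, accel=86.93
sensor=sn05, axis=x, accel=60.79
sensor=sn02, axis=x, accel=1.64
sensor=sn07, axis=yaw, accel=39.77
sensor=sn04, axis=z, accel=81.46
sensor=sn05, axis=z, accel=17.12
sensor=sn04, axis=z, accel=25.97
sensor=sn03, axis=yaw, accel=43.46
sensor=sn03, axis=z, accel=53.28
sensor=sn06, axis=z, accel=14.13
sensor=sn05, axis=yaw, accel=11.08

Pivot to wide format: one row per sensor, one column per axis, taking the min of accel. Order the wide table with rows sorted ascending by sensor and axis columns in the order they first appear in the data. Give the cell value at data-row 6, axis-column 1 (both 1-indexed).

74.76

With rows sorted ascending by sensor, row 6 is sensor=sn07. axis columns in first-appearance order: pitch, z, yaw, x; column 1 is pitch.
Long rows with sensor=sn07, axis=pitch: min(88.5, 74.76) = 74.76.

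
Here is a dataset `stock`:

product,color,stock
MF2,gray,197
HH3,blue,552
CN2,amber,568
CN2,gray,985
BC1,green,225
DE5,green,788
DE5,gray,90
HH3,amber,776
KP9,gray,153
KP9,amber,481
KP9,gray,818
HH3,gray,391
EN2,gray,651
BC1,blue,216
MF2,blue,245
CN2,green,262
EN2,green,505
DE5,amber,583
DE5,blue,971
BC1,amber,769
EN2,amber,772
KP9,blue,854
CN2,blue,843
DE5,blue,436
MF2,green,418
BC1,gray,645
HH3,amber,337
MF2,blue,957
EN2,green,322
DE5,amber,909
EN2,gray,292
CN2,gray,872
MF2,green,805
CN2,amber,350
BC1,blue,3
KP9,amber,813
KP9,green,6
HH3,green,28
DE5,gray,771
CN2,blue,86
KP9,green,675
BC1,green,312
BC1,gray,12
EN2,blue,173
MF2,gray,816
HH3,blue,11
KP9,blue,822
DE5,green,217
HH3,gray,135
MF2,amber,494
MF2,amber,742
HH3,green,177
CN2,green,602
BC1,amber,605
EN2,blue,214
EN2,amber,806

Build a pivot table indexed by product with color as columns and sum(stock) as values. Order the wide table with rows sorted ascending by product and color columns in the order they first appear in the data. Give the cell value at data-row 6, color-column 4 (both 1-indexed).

With rows sorted ascending by product, row 6 is product=KP9. color columns in first-appearance order: gray, blue, amber, green; column 4 is green.
Long rows with product=KP9, color=green: 6 + 675 = 681.

681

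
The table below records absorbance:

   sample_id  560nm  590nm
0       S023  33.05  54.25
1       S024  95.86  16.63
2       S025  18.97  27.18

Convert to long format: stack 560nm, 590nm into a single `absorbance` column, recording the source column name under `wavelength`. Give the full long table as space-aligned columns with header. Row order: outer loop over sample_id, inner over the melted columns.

sample_id  wavelength  absorbance
S023       560nm       33.05     
S023       590nm       54.25     
S024       560nm       95.86     
S024       590nm       16.63     
S025       560nm       18.97     
S025       590nm       27.18     

Each (sample_id, column) pair becomes one row: 3 × 2 = 6 rows.
For example, (S023, 560nm) → absorbance=33.05.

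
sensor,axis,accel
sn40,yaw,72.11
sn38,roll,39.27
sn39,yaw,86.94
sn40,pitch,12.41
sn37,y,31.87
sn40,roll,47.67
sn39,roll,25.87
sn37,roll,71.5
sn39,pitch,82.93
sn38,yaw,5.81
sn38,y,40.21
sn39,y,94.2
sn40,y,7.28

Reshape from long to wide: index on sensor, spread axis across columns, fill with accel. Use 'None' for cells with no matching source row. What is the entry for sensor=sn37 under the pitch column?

No long-format row has sensor=sn37 and axis=pitch, so the cell is None.

None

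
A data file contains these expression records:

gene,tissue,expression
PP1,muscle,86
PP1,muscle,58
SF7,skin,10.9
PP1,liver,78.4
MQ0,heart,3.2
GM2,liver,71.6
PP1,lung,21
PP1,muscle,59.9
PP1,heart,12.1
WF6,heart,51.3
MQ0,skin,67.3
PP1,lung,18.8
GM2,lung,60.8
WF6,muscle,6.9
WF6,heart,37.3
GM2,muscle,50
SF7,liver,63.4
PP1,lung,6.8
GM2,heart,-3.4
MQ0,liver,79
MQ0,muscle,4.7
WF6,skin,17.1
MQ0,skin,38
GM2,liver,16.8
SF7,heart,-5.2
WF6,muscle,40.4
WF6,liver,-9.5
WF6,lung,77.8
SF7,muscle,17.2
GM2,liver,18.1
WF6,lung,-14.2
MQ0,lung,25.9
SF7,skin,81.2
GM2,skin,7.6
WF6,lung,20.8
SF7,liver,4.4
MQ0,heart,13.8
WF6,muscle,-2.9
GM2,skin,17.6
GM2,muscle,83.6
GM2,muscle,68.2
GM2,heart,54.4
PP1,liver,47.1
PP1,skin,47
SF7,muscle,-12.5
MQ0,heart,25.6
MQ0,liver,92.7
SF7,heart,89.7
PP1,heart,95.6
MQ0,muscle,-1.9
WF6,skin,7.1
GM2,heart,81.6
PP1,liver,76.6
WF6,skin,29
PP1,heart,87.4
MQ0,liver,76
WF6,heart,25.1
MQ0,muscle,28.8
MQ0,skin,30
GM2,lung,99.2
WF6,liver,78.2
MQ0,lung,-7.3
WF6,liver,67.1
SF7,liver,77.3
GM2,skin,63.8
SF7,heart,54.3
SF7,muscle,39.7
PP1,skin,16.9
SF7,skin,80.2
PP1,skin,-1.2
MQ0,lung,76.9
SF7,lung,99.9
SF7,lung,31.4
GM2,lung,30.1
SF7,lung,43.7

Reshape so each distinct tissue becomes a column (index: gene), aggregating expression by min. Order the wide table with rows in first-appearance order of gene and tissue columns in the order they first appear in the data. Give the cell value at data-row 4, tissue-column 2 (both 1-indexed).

With rows in first-appearance order of gene, row 4 is gene=GM2. tissue columns in first-appearance order: muscle, skin, liver, heart, lung; column 2 is skin.
Long rows with gene=GM2, tissue=skin: min(7.6, 17.6, 63.8) = 7.6.

7.6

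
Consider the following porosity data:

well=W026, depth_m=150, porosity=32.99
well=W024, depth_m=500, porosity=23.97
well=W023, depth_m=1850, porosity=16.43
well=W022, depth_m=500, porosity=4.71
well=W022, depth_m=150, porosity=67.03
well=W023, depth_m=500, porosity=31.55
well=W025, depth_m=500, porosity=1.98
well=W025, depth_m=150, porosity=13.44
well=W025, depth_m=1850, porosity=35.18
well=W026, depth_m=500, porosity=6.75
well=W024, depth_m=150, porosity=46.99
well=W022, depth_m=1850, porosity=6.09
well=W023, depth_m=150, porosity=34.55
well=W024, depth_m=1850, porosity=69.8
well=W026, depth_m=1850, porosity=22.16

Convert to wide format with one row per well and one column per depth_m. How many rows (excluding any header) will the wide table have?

5

5 distinct well values → 5 rows.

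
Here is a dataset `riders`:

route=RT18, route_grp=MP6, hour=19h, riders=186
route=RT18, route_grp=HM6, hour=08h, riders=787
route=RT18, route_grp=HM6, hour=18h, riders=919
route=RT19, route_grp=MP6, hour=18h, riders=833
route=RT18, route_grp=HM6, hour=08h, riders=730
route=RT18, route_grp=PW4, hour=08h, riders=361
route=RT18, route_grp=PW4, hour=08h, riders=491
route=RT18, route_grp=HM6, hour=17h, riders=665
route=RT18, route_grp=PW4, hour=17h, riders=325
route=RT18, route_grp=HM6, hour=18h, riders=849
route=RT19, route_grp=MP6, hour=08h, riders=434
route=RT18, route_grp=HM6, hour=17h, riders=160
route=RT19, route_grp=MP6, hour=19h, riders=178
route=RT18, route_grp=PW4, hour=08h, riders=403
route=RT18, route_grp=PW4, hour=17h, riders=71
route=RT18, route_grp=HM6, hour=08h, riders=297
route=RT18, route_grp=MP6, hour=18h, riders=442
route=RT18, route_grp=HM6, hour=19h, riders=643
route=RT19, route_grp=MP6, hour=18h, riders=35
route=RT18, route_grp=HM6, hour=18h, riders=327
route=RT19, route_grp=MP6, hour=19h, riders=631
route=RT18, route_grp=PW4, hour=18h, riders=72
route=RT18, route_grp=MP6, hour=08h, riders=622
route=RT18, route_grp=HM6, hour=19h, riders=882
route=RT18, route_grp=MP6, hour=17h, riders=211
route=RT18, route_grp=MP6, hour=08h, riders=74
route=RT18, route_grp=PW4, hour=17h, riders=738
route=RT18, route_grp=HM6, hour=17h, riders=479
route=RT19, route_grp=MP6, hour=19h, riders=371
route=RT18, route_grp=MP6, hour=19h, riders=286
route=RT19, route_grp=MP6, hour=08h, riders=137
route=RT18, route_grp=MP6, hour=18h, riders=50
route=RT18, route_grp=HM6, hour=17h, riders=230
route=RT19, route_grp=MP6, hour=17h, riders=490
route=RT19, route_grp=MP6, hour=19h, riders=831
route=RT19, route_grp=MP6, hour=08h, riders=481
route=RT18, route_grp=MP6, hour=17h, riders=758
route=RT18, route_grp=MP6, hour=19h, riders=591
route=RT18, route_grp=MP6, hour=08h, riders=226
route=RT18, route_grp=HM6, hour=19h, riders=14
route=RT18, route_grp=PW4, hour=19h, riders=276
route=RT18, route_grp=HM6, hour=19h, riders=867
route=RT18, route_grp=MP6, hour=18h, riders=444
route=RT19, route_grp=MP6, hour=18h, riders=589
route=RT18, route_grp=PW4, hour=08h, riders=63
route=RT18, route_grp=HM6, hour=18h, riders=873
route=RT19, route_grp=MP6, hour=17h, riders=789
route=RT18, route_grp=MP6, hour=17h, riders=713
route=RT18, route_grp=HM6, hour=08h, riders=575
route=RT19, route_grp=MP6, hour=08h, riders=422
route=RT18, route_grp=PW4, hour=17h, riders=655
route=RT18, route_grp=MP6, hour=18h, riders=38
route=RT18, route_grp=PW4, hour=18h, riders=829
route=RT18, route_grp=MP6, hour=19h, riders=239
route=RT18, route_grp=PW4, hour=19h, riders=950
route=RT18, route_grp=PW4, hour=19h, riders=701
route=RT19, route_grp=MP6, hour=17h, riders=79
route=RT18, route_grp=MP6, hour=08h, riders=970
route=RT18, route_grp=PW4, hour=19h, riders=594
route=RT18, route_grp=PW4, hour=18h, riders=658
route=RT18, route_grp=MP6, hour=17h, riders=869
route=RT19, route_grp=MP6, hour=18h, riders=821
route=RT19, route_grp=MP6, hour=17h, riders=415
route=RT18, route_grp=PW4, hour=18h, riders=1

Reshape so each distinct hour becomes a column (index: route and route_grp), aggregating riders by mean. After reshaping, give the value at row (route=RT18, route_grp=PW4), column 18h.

390

Rows with route=RT18, route_grp=PW4 and hour=18h: riders values are 72, 829, 658, 1.
(72 + 829 + 658 + 1) / 4 = 390.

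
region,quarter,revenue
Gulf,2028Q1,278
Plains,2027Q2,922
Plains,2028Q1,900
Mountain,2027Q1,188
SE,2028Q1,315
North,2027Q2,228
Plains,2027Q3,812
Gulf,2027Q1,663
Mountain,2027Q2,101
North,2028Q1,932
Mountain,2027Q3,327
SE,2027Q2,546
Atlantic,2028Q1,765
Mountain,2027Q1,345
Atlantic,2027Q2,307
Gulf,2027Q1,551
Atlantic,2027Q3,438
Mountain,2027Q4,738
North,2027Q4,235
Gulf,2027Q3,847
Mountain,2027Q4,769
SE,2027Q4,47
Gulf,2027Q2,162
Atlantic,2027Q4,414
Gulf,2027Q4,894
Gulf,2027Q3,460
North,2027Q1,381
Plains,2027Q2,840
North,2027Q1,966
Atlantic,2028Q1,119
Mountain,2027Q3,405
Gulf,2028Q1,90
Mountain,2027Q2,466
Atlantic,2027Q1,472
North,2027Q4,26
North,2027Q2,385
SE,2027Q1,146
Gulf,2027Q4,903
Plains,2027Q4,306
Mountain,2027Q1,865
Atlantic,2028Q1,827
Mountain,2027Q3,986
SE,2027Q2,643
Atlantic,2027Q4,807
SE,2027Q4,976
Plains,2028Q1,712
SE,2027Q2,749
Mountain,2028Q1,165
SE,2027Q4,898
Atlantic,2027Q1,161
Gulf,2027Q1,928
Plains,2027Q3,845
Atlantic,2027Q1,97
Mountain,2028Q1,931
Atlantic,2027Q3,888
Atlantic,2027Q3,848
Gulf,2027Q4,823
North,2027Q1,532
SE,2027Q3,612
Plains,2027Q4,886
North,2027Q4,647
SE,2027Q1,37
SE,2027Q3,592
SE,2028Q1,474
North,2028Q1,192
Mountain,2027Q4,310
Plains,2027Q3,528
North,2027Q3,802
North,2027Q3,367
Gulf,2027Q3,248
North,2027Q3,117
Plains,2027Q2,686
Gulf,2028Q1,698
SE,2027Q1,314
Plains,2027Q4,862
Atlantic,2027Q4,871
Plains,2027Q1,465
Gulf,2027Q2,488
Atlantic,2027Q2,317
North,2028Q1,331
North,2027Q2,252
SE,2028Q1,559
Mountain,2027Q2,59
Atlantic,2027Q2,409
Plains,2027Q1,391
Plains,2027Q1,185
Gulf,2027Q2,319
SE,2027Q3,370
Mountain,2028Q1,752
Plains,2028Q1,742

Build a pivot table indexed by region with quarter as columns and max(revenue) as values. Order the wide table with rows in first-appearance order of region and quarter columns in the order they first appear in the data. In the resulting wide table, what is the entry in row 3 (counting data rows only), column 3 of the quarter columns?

865

With rows in first-appearance order of region, row 3 is region=Mountain. quarter columns in first-appearance order: 2028Q1, 2027Q2, 2027Q1, 2027Q3, 2027Q4; column 3 is 2027Q1.
Long rows with region=Mountain, quarter=2027Q1: max(188, 345, 865) = 865.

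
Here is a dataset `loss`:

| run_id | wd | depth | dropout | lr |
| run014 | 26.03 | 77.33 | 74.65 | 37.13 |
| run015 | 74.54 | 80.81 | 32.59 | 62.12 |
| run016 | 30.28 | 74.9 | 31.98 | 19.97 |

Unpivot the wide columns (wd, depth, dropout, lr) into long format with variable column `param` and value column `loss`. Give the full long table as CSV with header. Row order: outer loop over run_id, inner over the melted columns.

run_id,param,loss
run014,wd,26.03
run014,depth,77.33
run014,dropout,74.65
run014,lr,37.13
run015,wd,74.54
run015,depth,80.81
run015,dropout,32.59
run015,lr,62.12
run016,wd,30.28
run016,depth,74.9
run016,dropout,31.98
run016,lr,19.97

Each (run_id, column) pair becomes one row: 3 × 4 = 12 rows.
For example, (run014, wd) → loss=26.03.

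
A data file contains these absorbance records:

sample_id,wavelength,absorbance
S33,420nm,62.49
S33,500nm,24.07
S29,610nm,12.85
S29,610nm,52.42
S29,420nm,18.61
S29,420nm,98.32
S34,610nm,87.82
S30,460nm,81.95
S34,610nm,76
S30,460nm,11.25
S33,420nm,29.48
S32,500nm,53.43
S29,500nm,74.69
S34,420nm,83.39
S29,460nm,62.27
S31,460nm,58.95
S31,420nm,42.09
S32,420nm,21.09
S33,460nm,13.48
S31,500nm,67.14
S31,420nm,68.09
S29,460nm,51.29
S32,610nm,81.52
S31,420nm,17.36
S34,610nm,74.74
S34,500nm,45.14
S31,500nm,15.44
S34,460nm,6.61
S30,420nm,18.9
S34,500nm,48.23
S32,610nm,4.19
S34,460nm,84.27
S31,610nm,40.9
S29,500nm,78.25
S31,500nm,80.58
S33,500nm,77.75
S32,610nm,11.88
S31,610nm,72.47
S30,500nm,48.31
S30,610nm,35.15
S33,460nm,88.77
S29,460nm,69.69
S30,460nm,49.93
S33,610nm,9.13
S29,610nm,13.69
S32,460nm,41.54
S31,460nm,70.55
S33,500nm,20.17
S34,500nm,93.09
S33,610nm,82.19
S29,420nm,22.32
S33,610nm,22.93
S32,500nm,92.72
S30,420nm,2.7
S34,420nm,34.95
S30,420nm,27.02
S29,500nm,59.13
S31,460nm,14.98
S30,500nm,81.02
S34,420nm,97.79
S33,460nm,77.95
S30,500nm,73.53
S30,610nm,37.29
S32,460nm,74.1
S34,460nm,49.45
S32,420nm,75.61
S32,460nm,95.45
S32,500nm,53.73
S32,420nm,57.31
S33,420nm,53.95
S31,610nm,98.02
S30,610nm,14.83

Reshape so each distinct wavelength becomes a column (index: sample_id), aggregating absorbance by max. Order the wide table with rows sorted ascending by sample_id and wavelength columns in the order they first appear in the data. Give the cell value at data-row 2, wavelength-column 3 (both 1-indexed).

With rows sorted ascending by sample_id, row 2 is sample_id=S30. wavelength columns in first-appearance order: 420nm, 500nm, 610nm, 460nm; column 3 is 610nm.
Long rows with sample_id=S30, wavelength=610nm: max(35.15, 37.29, 14.83) = 37.29.

37.29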